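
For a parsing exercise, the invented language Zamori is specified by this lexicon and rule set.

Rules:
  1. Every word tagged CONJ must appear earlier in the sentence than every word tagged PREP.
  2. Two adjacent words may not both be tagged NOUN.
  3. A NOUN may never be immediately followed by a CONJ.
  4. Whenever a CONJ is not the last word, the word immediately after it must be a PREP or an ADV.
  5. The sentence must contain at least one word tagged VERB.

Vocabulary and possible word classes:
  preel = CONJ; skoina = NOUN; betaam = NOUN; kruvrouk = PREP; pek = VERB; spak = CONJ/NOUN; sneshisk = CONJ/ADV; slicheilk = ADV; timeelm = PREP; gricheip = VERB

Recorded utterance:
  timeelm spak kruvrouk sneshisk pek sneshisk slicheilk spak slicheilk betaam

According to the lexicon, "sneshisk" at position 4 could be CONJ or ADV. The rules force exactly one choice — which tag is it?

ADV

Candidates per position — 1:timeelm {PREP}; 2:spak {CONJ,NOUN}; 3:kruvrouk {PREP}; 4:sneshisk {CONJ,ADV}; 5:pek {VERB}; 6:sneshisk {CONJ,ADV}; 7:slicheilk {ADV}; 8:spak {CONJ,NOUN}; 9:slicheilk {ADV}; 10:betaam {NOUN}.
Position 2: tagging it CONJ would leave rule 1 unsatisfiable, so it must be NOUN.
Position 4: tagging it CONJ would leave rule 1 unsatisfiable, so it must be ADV.
Position 6: tagging it CONJ would leave rule 1 unsatisfiable, so it must be ADV.
Position 8: tagging it CONJ would leave rule 1 unsatisfiable, so it must be NOUN.
So the tagging must be: PREP NOUN PREP ADV VERB ADV ADV NOUN ADV NOUN.
Rule-by-rule: rule 1 ok; rule 2 ok; rule 3 ok; rule 4 ok; rule 5 ok.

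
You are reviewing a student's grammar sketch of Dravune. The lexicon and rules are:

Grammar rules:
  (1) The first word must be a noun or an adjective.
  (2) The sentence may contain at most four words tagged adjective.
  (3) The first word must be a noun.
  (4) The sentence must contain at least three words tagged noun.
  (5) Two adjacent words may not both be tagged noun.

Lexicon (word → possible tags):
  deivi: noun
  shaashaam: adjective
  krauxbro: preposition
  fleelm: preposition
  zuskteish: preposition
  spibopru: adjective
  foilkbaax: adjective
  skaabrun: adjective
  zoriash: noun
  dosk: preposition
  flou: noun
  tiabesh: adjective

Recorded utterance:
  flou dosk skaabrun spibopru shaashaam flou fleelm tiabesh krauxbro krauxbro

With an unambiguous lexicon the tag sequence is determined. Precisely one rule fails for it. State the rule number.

4

Fixed tagging: noun preposition adjective adjective adjective noun preposition adjective preposition preposition.
Rule check: R1 ok, R2 ok, R3 ok, R4 fails, R5 ok.
Only rule 4 fails.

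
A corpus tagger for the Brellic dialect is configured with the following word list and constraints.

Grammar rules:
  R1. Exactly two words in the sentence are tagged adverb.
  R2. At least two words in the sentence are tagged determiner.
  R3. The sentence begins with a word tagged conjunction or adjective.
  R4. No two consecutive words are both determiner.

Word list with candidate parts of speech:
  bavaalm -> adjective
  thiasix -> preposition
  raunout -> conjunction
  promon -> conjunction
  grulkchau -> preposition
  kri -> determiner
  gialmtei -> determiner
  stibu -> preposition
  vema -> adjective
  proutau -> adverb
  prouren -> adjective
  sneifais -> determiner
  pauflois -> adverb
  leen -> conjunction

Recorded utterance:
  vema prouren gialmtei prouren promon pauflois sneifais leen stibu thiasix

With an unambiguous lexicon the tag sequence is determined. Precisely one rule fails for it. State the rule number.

1

Fixed tagging: adjective adjective determiner adjective conjunction adverb determiner conjunction preposition preposition.
Applying the rules: R1 fails, R2 ok, R3 ok, R4 ok.
Only rule 1 fails.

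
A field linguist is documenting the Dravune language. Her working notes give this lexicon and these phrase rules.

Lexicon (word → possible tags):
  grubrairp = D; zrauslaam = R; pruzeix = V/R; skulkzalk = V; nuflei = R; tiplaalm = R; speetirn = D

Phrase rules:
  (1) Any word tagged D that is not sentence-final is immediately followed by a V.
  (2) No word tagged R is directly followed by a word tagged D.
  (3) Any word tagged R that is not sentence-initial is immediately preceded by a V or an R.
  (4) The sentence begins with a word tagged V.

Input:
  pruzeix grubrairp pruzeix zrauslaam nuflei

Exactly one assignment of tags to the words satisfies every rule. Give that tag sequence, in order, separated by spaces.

V D V R R

Candidates per position — 1:pruzeix {V,R}; 2:grubrairp {D}; 3:pruzeix {V,R}; 4:zrauslaam {R}; 5:nuflei {R}.
If word 1 were R, no tagging could satisfy rule 2; so word 1 is V.
If word 3 were R, no tagging could satisfy rule 1; so word 3 is V.
So the tagging must be: V D V R R.
Verifying each rule — rule 1 satisfied; rule 2 satisfied; rule 3 satisfied; rule 4 satisfied.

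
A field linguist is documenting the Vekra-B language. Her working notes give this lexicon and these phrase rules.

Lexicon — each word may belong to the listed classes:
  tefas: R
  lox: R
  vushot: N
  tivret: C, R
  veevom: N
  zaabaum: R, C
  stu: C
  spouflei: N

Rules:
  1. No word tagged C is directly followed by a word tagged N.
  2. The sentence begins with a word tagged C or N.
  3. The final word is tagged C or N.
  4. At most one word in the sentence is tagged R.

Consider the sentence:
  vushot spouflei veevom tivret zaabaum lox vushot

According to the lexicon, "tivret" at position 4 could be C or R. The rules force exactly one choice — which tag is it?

Candidates per position — 1:vushot {N}; 2:spouflei {N}; 3:veevom {N}; 4:tivret {C,R}; 5:zaabaum {R,C}; 6:lox {R}; 7:vushot {N}.
If word 4 were R, no tagging could satisfy rule 4; so word 4 is C.
If word 5 were R, no tagging could satisfy rule 4; so word 5 is C.
The only consistent sequence is: N N N C C R N.
Check: rule 1 holds; rule 2 holds; rule 3 holds; rule 4 holds.

C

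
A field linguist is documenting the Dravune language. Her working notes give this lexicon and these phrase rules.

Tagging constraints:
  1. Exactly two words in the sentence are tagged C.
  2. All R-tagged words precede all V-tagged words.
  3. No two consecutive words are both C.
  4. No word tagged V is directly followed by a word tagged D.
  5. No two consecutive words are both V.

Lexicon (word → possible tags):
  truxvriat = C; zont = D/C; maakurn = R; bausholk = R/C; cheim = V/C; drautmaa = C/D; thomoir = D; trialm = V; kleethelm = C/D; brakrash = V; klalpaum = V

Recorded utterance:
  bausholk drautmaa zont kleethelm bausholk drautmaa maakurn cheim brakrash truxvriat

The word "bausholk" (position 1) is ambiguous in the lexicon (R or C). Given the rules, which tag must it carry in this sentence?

R

Candidates per position — 1:bausholk {R,C}; 2:drautmaa {C,D}; 3:zont {D,C}; 4:kleethelm {C,D}; 5:bausholk {R,C}; 6:drautmaa {C,D}; 7:maakurn {R}; 8:cheim {V,C}; 9:brakrash {V}; 10:truxvriat {C}.
At position 8, choosing V makes rule 5 impossible to satisfy; hence C.
At position 1, choosing C makes rule 1 impossible to satisfy; hence R.
At position 2, choosing C makes rule 1 impossible to satisfy; hence D.
At position 3, choosing C makes rule 1 impossible to satisfy; hence D.
At position 4, choosing C makes rule 1 impossible to satisfy; hence D.
At position 5, choosing C makes rule 1 impossible to satisfy; hence R.
At position 6, choosing C makes rule 1 impossible to satisfy; hence D.
That leaves exactly one tagging: R D D D R D R C V C.
Rule-by-rule: rule 1 ok; rule 2 ok; rule 3 ok; rule 4 ok; rule 5 ok.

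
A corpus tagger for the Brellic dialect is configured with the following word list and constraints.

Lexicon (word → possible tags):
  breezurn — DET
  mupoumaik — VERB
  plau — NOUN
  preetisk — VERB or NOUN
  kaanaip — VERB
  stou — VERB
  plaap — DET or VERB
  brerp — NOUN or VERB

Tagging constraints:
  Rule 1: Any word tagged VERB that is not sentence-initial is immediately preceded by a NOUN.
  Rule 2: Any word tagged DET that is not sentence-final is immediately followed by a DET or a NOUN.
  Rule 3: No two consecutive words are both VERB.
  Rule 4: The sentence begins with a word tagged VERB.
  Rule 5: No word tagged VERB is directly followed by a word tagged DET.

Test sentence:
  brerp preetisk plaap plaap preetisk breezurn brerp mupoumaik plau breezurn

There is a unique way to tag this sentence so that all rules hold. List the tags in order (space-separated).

VERB NOUN DET DET NOUN DET NOUN VERB NOUN DET

Candidates per position — 1:brerp {NOUN,VERB}; 2:preetisk {VERB,NOUN}; 3:plaap {DET,VERB}; 4:plaap {DET,VERB}; 5:preetisk {VERB,NOUN}; 6:breezurn {DET}; 7:brerp {NOUN,VERB}; 8:mupoumaik {VERB}; 9:plau {NOUN}; 10:breezurn {DET}.
Position 1: NOUN is ruled out by rule 4; that leaves VERB.
Position 2: VERB is ruled out by rule 1; that leaves NOUN.
Position 4: VERB is ruled out by rule 1; that leaves DET.
Position 5: VERB is ruled out by rule 1; that leaves NOUN.
Position 7: VERB is ruled out by rule 1; that leaves NOUN.
Position 3: VERB is ruled out by rule 5; that leaves DET.
So the tagging must be: VERB NOUN DET DET NOUN DET NOUN VERB NOUN DET.
Check: rule 1 satisfied; rule 2 satisfied; rule 3 satisfied; rule 4 satisfied; rule 5 satisfied.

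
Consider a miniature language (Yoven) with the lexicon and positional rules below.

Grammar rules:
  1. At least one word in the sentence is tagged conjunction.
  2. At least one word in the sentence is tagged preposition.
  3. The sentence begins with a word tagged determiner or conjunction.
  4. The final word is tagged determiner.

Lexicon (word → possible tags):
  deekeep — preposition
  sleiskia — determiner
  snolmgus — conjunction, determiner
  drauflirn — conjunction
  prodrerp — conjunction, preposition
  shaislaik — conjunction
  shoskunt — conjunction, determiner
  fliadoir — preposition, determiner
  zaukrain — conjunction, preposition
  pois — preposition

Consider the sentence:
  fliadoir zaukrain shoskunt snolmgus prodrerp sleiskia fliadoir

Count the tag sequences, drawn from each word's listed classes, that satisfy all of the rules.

11

Candidates per position — 1:fliadoir {preposition,determiner}; 2:zaukrain {conjunction,preposition}; 3:shoskunt {conjunction,determiner}; 4:snolmgus {conjunction,determiner}; 5:prodrerp {conjunction,preposition}; 6:sleiskia {determiner}; 7:fliadoir {preposition,determiner}.
There are 64 candidate sequences in total.
Checking each against the rules leaves 11 sequences.
Count = 11.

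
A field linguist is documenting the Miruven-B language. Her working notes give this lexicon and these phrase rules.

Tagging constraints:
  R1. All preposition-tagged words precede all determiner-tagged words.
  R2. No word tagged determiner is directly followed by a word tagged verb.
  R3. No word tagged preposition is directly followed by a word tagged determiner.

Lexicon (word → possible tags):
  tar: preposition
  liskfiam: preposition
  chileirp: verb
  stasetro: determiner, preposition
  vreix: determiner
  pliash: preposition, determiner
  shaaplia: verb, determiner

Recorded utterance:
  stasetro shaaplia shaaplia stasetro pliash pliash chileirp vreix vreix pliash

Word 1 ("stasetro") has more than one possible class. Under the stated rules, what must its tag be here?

preposition

Candidates per position — 1:stasetro {determiner,preposition}; 2:shaaplia {verb,determiner}; 3:shaaplia {verb,determiner}; 4:stasetro {determiner,preposition}; 5:pliash {preposition,determiner}; 6:pliash {preposition,determiner}; 7:chileirp {verb}; 8:vreix {determiner}; 9:vreix {determiner}; 10:pliash {preposition,determiner}.
At position 6, choosing determiner makes rule 2 impossible to satisfy; hence preposition.
At position 10, choosing preposition makes rule 1 impossible to satisfy; hence determiner.
At position 1, choosing determiner makes rule 1 impossible to satisfy; hence preposition.
At position 2, choosing determiner makes rule 1 impossible to satisfy; hence verb.
At position 3, choosing determiner makes rule 1 impossible to satisfy; hence verb.
At position 4, choosing determiner makes rule 1 impossible to satisfy; hence preposition.
At position 5, choosing determiner makes rule 1 impossible to satisfy; hence preposition.
That leaves exactly one tagging: preposition verb verb preposition preposition preposition verb determiner determiner determiner.
Verifying each rule — rule 1 holds; rule 2 holds; rule 3 holds.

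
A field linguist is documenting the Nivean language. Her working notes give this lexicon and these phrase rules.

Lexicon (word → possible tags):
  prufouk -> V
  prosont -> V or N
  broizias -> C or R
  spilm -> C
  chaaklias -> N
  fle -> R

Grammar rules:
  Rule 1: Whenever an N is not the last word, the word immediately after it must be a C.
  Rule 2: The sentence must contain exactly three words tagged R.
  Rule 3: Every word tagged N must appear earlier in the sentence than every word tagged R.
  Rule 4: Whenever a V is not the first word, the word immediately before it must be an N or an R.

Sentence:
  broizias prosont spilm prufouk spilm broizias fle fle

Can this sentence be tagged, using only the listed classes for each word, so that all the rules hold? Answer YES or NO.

NO

Candidates per position — 1:broizias {C,R}; 2:prosont {V,N}; 3:spilm {C}; 4:prufouk {V}; 5:spilm {C}; 6:broizias {C,R}; 7:fle {R}; 8:fle {R}.
Rule 4 cannot be satisfied by any choice of tags from the lexicon.
So there is no consistent tagging.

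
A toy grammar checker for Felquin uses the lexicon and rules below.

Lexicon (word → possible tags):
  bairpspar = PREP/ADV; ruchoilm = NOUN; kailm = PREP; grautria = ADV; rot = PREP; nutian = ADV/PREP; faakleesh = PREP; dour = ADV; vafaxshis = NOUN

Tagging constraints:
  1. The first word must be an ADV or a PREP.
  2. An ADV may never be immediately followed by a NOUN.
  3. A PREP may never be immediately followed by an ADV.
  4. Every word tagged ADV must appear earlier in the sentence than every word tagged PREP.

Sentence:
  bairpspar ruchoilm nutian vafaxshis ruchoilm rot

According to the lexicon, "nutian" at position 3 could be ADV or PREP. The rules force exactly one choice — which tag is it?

Candidates per position — 1:bairpspar {PREP,ADV}; 2:ruchoilm {NOUN}; 3:nutian {ADV,PREP}; 4:vafaxshis {NOUN}; 5:ruchoilm {NOUN}; 6:rot {PREP}.
At position 1, choosing ADV makes rule 2 impossible to satisfy; hence PREP.
At position 3, choosing ADV makes rule 2 impossible to satisfy; hence PREP.
So the tagging must be: PREP NOUN PREP NOUN NOUN PREP.
Check: rule 1 holds; rule 2 holds; rule 3 holds; rule 4 holds.

PREP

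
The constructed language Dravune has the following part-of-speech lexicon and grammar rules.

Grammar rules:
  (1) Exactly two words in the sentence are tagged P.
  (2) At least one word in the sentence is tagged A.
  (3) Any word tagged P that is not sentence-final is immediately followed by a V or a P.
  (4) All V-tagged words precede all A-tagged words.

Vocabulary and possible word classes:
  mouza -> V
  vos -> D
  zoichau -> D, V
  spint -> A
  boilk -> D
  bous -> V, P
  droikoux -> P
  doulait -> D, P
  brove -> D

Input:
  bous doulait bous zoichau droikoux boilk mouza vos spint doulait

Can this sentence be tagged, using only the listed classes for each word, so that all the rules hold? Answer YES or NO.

NO

Candidates per position — 1:bous {V,P}; 2:doulait {D,P}; 3:bous {V,P}; 4:zoichau {D,V}; 5:droikoux {P}; 6:boilk {D}; 7:mouza {V}; 8:vos {D}; 9:spint {A}; 10:doulait {D,P}.
Rule 3 cannot be satisfied by any choice of tags from the lexicon.
So there is no consistent tagging.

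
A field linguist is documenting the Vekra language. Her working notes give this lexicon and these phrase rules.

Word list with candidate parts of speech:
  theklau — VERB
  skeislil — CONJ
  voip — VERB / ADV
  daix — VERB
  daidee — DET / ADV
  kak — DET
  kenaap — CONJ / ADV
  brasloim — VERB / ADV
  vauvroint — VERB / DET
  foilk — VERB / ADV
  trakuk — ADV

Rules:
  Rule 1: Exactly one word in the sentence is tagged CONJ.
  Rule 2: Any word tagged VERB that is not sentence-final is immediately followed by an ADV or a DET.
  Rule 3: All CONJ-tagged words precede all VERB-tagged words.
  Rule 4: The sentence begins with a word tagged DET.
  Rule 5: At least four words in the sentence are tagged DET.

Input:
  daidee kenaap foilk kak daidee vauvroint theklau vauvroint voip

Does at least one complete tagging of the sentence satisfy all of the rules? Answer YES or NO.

Candidates per position — 1:daidee {DET,ADV}; 2:kenaap {CONJ,ADV}; 3:foilk {VERB,ADV}; 4:kak {DET}; 5:daidee {DET,ADV}; 6:vauvroint {VERB,DET}; 7:theklau {VERB}; 8:vauvroint {VERB,DET}; 9:voip {VERB,ADV}.
One satisfying assignment: DET CONJ ADV DET ADV DET VERB DET ADV.
Check: rule 1 ✓; rule 2 ✓; rule 3 ✓; rule 4 ✓; rule 5 ✓.

YES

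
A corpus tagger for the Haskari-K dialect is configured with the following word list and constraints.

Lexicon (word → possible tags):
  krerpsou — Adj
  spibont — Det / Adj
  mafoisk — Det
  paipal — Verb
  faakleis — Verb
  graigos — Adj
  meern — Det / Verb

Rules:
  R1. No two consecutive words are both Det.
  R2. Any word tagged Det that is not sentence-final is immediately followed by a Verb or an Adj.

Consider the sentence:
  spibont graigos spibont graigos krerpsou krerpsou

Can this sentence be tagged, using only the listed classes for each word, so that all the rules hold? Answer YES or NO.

YES

Candidates per position — 1:spibont {Det,Adj}; 2:graigos {Adj}; 3:spibont {Det,Adj}; 4:graigos {Adj}; 5:krerpsou {Adj}; 6:krerpsou {Adj}.
One satisfying assignment: Det Adj Adj Adj Adj Adj.
Verifying each rule — rule 1 ok; rule 2 ok.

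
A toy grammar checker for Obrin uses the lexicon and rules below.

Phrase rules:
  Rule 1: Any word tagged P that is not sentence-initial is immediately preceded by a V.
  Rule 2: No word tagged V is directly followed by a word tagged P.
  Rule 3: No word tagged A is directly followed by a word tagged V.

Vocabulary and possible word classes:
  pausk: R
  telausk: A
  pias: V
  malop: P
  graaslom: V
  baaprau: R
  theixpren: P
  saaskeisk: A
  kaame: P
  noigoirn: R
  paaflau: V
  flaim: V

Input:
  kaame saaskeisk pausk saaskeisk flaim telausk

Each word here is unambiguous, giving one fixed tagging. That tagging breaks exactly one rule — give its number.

Fixed tagging: P A R A V A.
Rule check: R1 ✓, R2 ✓, R3 ✗.
Only rule 3 fails.

3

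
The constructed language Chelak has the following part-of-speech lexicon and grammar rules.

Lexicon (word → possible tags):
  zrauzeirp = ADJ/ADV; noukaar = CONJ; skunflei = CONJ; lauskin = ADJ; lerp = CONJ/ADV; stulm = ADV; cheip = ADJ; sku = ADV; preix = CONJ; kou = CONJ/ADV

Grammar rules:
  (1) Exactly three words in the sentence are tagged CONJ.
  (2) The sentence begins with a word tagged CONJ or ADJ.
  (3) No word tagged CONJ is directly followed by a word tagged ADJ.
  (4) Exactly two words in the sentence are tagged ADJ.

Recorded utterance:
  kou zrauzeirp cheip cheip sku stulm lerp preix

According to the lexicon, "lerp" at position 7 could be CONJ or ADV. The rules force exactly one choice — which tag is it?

Candidates per position — 1:kou {CONJ,ADV}; 2:zrauzeirp {ADJ,ADV}; 3:cheip {ADJ}; 4:cheip {ADJ}; 5:sku {ADV}; 6:stulm {ADV}; 7:lerp {CONJ,ADV}; 8:preix {CONJ}.
At position 1, choosing ADV makes rule 1 impossible to satisfy; hence CONJ.
At position 2, choosing ADJ makes rule 3 impossible to satisfy; hence ADV.
At position 7, choosing ADV makes rule 1 impossible to satisfy; hence CONJ.
That leaves exactly one tagging: CONJ ADV ADJ ADJ ADV ADV CONJ CONJ.
Checking: rule 1 satisfied; rule 2 satisfied; rule 3 satisfied; rule 4 satisfied.

CONJ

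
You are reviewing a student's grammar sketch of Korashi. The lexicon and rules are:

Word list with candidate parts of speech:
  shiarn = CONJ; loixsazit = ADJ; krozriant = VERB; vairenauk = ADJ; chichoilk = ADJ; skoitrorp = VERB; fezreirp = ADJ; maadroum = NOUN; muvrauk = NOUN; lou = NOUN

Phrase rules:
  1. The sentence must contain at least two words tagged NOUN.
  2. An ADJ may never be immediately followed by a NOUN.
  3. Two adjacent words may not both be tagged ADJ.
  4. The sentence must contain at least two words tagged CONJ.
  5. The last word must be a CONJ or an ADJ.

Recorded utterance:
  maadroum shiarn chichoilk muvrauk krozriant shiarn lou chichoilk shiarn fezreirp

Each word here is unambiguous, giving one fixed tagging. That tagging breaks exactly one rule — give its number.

2

Fixed tagging: NOUN CONJ ADJ NOUN VERB CONJ NOUN ADJ CONJ ADJ.
Applying the rules: R1 ✓, R2 ✗, R3 ✓, R4 ✓, R5 ✓.
Only rule 2 fails.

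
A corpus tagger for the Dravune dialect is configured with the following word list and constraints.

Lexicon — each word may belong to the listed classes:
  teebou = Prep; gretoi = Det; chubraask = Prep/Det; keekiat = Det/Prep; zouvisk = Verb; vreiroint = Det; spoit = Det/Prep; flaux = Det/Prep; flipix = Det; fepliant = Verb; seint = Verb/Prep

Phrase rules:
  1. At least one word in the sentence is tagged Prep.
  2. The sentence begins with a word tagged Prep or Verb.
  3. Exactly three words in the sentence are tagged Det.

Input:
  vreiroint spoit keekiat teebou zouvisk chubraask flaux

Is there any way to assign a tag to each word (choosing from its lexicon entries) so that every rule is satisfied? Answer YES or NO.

Candidates per position — 1:vreiroint {Det}; 2:spoit {Det,Prep}; 3:keekiat {Det,Prep}; 4:teebou {Prep}; 5:zouvisk {Verb}; 6:chubraask {Prep,Det}; 7:flaux {Det,Prep}.
Rule 2 cannot be satisfied by any choice of tags from the lexicon.
So there is no consistent tagging.

NO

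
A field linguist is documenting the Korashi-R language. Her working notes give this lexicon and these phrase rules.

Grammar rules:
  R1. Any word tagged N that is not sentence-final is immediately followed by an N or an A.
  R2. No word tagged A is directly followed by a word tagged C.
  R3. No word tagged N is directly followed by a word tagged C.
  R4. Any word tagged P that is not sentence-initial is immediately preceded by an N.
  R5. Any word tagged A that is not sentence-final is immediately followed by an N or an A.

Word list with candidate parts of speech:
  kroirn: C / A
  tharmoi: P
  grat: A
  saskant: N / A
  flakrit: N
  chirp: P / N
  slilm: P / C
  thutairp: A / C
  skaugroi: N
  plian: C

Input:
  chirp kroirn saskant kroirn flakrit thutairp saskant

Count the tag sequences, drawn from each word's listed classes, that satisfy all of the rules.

12

Candidates per position — 1:chirp {P,N}; 2:kroirn {C,A}; 3:saskant {N,A}; 4:kroirn {C,A}; 5:flakrit {N}; 6:thutairp {A,C}; 7:saskant {N,A}.
There are 64 candidate sequences in total.
Checking each against the rules leaves 12 sequences.
Count = 12.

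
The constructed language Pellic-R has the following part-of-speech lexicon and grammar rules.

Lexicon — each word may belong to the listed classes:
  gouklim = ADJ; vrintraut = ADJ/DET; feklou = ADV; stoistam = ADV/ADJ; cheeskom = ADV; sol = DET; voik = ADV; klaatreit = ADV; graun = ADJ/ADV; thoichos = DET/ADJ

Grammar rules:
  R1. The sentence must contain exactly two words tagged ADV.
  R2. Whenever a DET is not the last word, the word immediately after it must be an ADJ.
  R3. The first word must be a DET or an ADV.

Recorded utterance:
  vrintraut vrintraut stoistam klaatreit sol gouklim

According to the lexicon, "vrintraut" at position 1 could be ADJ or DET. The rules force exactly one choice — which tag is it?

DET

Candidates per position — 1:vrintraut {ADJ,DET}; 2:vrintraut {ADJ,DET}; 3:stoistam {ADV,ADJ}; 4:klaatreit {ADV}; 5:sol {DET}; 6:gouklim {ADJ}.
At position 1, choosing ADJ makes rule 3 impossible to satisfy; hence DET.
At position 2, choosing DET makes rule 2 impossible to satisfy; hence ADJ.
At position 3, choosing ADJ makes rule 1 impossible to satisfy; hence ADV.
So the tagging must be: DET ADJ ADV ADV DET ADJ.
Check: rule 1 ✓; rule 2 ✓; rule 3 ✓.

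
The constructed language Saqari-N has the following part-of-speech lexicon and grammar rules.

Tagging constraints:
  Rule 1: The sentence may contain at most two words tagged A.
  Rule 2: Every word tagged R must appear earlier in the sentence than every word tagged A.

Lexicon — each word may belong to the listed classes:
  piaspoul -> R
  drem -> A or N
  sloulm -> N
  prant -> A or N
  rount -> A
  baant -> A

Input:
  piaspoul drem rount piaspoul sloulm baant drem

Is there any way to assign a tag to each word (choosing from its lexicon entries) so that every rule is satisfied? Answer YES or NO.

NO

Candidates per position — 1:piaspoul {R}; 2:drem {A,N}; 3:rount {A}; 4:piaspoul {R}; 5:sloulm {N}; 6:baant {A}; 7:drem {A,N}.
Rule 2 cannot be satisfied by any choice of tags from the lexicon.
So there is no consistent tagging.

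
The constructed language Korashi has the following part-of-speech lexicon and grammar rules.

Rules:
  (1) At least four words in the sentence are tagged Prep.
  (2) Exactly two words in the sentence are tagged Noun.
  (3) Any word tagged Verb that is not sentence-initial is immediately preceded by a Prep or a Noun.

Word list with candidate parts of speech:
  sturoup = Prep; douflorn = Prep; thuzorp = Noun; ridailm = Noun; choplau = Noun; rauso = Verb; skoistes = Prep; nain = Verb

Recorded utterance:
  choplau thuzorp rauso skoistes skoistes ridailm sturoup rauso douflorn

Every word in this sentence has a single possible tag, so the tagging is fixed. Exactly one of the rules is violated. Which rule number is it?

2

Fixed tagging: Noun Noun Verb Prep Prep Noun Prep Verb Prep.
Checking each rule: R1 holds, R2 violated, R3 holds.
Only rule 2 fails.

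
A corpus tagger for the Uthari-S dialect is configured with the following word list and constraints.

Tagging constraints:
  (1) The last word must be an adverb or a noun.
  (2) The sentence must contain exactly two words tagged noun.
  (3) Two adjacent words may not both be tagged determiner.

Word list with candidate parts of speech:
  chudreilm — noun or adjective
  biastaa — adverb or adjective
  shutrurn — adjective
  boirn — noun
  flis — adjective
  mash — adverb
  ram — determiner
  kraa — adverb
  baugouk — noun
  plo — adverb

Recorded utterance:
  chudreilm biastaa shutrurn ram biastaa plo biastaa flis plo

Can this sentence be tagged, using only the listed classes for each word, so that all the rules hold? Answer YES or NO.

Candidates per position — 1:chudreilm {noun,adjective}; 2:biastaa {adverb,adjective}; 3:shutrurn {adjective}; 4:ram {determiner}; 5:biastaa {adverb,adjective}; 6:plo {adverb}; 7:biastaa {adverb,adjective}; 8:flis {adjective}; 9:plo {adverb}.
Rule 2 cannot be satisfied by any choice of tags from the lexicon.
So there is no consistent tagging.

NO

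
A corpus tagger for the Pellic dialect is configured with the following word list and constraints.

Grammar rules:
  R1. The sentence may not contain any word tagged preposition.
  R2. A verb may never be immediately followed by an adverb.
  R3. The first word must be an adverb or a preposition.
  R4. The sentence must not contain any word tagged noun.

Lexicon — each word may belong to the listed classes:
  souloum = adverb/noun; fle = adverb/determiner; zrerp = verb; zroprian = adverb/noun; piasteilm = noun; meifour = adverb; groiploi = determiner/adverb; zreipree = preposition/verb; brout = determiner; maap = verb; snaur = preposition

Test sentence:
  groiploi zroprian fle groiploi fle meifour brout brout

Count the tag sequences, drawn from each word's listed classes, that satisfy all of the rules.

Candidates per position — 1:groiploi {determiner,adverb}; 2:zroprian {adverb,noun}; 3:fle {adverb,determiner}; 4:groiploi {determiner,adverb}; 5:fle {adverb,determiner}; 6:meifour {adverb}; 7:brout {determiner}; 8:brout {determiner}.
There are 32 candidate sequences in total.
Checking each against the rules leaves 8 sequences.
Count = 8.

8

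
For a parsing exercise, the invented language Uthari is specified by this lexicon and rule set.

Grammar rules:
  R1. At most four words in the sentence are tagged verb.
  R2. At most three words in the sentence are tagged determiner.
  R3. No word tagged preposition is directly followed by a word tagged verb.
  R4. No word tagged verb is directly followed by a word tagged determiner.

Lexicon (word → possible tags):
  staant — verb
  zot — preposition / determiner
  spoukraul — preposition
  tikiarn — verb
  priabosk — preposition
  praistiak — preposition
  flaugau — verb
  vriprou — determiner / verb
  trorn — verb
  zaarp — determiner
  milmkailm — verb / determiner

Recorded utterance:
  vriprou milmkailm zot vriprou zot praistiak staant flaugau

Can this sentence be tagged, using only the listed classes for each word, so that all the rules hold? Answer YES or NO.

Candidates per position — 1:vriprou {determiner,verb}; 2:milmkailm {verb,determiner}; 3:zot {preposition,determiner}; 4:vriprou {determiner,verb}; 5:zot {preposition,determiner}; 6:praistiak {preposition}; 7:staant {verb}; 8:flaugau {verb}.
Rule 3 cannot be satisfied by any choice of tags from the lexicon.
So there is no consistent tagging.

NO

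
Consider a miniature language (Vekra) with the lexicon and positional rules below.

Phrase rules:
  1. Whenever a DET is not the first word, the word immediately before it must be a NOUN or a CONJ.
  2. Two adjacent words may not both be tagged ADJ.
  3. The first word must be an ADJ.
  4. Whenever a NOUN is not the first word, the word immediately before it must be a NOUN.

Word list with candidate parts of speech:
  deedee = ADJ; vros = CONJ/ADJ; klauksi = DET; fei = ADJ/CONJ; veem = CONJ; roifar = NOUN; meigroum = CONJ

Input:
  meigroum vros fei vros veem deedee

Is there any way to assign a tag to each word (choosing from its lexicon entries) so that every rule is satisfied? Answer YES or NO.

Candidates per position — 1:meigroum {CONJ}; 2:vros {CONJ,ADJ}; 3:fei {ADJ,CONJ}; 4:vros {CONJ,ADJ}; 5:veem {CONJ}; 6:deedee {ADJ}.
Rule 3 cannot be satisfied by any choice of tags from the lexicon.
So there is no consistent tagging.

NO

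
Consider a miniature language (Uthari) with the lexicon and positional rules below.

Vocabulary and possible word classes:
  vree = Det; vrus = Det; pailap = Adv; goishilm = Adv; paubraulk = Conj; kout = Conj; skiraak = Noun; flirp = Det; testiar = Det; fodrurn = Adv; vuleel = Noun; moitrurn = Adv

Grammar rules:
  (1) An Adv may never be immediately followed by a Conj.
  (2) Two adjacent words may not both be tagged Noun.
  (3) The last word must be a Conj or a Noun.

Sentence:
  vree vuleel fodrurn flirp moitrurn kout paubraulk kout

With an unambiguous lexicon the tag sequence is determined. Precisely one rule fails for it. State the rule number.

1

Fixed tagging: Det Noun Adv Det Adv Conj Conj Conj.
Checking each rule: R1 fails, R2 ok, R3 ok.
Only rule 1 fails.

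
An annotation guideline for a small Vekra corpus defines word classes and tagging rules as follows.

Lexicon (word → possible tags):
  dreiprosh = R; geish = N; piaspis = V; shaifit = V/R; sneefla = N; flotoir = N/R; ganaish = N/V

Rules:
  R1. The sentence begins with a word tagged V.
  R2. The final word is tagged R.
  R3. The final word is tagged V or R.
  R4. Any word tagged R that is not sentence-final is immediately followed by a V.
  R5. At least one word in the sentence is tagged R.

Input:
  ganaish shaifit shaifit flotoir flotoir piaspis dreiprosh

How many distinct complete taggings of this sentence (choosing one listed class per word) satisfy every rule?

Candidates per position — 1:ganaish {N,V}; 2:shaifit {V,R}; 3:shaifit {V,R}; 4:flotoir {N,R}; 5:flotoir {N,R}; 6:piaspis {V}; 7:dreiprosh {R}.
There are 32 candidate sequences in total.
The sequences that satisfy every rule: V V V N N V R; V V V N R V R; V R V N N V R; V R V N R V R.
Count = 4.

4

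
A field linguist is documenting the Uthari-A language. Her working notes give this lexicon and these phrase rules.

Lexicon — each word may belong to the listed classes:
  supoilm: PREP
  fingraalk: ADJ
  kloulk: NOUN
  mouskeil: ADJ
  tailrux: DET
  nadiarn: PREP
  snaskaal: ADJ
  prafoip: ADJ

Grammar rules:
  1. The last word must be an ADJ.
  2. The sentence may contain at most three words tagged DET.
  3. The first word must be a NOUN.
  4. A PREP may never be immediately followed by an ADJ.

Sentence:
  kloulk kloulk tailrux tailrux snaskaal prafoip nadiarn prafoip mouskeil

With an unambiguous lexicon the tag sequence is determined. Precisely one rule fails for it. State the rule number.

Fixed tagging: NOUN NOUN DET DET ADJ ADJ PREP ADJ ADJ.
Rule check: R1 holds, R2 holds, R3 holds, R4 violated.
Only rule 4 fails.

4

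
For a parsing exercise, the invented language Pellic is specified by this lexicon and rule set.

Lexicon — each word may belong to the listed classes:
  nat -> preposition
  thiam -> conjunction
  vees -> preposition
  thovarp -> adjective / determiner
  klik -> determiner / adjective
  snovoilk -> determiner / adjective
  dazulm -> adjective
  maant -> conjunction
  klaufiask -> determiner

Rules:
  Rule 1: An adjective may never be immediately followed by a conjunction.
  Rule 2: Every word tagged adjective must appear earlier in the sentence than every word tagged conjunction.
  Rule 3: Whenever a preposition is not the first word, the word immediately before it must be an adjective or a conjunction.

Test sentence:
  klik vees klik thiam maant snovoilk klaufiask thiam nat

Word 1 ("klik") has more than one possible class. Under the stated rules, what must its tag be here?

adjective

Candidates per position — 1:klik {determiner,adjective}; 2:vees {preposition}; 3:klik {determiner,adjective}; 4:thiam {conjunction}; 5:maant {conjunction}; 6:snovoilk {determiner,adjective}; 7:klaufiask {determiner}; 8:thiam {conjunction}; 9:nat {preposition}.
Position 1: tagging it determiner would leave rule 3 unsatisfiable, so it must be adjective.
Position 3: tagging it adjective would leave rule 1 unsatisfiable, so it must be determiner.
Position 6: tagging it adjective would leave rule 2 unsatisfiable, so it must be determiner.
The only consistent sequence is: adjective preposition determiner conjunction conjunction determiner determiner conjunction preposition.
Check: rule 1 satisfied; rule 2 satisfied; rule 3 satisfied.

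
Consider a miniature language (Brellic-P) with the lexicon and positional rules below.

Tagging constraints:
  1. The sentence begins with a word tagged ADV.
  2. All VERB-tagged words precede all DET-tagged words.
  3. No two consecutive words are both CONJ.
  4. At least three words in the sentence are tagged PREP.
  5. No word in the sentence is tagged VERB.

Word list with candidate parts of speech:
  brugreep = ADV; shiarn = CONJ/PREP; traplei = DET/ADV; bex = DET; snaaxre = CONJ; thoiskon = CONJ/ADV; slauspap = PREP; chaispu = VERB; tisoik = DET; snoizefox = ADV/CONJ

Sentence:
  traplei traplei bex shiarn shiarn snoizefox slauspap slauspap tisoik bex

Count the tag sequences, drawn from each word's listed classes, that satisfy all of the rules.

10

Candidates per position — 1:traplei {DET,ADV}; 2:traplei {DET,ADV}; 3:bex {DET}; 4:shiarn {CONJ,PREP}; 5:shiarn {CONJ,PREP}; 6:snoizefox {ADV,CONJ}; 7:slauspap {PREP}; 8:slauspap {PREP}; 9:tisoik {DET}; 10:bex {DET}.
There are 32 candidate sequences in total.
Checking each against the rules leaves 10 sequences.
Count = 10.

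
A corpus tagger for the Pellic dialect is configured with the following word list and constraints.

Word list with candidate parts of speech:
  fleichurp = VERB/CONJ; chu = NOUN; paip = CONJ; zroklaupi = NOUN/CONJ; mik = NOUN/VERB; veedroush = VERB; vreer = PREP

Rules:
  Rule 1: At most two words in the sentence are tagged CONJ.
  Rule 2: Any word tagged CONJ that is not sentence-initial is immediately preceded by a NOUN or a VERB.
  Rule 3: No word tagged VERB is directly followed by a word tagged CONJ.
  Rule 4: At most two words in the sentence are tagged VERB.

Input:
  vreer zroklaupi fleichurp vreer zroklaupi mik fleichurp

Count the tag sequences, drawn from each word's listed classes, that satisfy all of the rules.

5

Candidates per position — 1:vreer {PREP}; 2:zroklaupi {NOUN,CONJ}; 3:fleichurp {VERB,CONJ}; 4:vreer {PREP}; 5:zroklaupi {NOUN,CONJ}; 6:mik {NOUN,VERB}; 7:fleichurp {VERB,CONJ}.
There are 32 candidate sequences in total.
The sequences that satisfy every rule: PREP NOUN VERB PREP NOUN NOUN VERB; PREP NOUN VERB PREP NOUN NOUN CONJ; PREP NOUN CONJ PREP NOUN NOUN VERB; PREP NOUN CONJ PREP NOUN NOUN CONJ; PREP NOUN CONJ PREP NOUN VERB VERB.
Count = 5.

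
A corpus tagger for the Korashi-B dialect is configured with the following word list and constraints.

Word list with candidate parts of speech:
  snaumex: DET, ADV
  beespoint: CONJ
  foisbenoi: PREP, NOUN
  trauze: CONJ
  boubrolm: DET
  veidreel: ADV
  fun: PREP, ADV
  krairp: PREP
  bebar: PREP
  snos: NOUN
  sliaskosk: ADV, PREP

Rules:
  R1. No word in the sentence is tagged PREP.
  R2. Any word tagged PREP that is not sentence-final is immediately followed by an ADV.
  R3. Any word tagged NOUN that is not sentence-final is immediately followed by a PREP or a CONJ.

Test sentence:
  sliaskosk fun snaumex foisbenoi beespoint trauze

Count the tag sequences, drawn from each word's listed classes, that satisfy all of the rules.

Candidates per position — 1:sliaskosk {ADV,PREP}; 2:fun {PREP,ADV}; 3:snaumex {DET,ADV}; 4:foisbenoi {PREP,NOUN}; 5:beespoint {CONJ}; 6:trauze {CONJ}.
There are 16 candidate sequences in total.
The sequences that satisfy every rule: ADV ADV DET NOUN CONJ CONJ; ADV ADV ADV NOUN CONJ CONJ.
Count = 2.

2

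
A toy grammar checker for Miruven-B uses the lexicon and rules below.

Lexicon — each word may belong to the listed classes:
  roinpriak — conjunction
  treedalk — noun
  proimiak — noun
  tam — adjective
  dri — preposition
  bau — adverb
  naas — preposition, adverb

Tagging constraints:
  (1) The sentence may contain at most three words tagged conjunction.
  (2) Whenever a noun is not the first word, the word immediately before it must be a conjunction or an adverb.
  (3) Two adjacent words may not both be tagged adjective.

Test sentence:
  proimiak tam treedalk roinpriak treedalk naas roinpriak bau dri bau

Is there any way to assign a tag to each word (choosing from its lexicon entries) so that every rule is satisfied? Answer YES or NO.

NO

Candidates per position — 1:proimiak {noun}; 2:tam {adjective}; 3:treedalk {noun}; 4:roinpriak {conjunction}; 5:treedalk {noun}; 6:naas {preposition,adverb}; 7:roinpriak {conjunction}; 8:bau {adverb}; 9:dri {preposition}; 10:bau {adverb}.
Rule 2 cannot be satisfied by any choice of tags from the lexicon.
So there is no consistent tagging.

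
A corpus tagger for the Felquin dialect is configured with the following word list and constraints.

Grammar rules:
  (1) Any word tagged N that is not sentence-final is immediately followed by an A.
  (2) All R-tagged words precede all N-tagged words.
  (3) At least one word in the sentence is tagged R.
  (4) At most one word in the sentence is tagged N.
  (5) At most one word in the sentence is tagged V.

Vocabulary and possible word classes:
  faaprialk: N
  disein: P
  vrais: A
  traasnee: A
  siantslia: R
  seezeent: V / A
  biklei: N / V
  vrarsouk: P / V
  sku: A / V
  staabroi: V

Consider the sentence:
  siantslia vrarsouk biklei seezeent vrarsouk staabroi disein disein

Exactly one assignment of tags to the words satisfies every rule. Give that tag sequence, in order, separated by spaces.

Candidates per position — 1:siantslia {R}; 2:vrarsouk {P,V}; 3:biklei {N,V}; 4:seezeent {V,A}; 5:vrarsouk {P,V}; 6:staabroi {V}; 7:disein {P}; 8:disein {P}.
Position 2: V is ruled out by rule 5; that leaves P.
Position 3: V is ruled out by rule 5; that leaves N.
Position 4: V is ruled out by rule 1; that leaves A.
Position 5: V is ruled out by rule 5; that leaves P.
That leaves exactly one tagging: R P N A P V P P.
Checking: rule 1 holds; rule 2 holds; rule 3 holds; rule 4 holds; rule 5 holds.

R P N A P V P P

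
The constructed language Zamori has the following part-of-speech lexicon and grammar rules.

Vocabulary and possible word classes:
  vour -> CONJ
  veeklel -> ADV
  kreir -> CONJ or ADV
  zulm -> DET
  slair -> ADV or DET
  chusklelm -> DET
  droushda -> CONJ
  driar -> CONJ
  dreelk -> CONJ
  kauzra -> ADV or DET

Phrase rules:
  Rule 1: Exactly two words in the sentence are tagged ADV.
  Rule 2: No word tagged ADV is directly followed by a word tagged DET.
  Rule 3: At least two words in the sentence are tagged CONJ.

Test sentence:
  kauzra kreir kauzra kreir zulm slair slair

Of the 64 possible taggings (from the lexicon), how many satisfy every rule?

4

Candidates per position — 1:kauzra {ADV,DET}; 2:kreir {CONJ,ADV}; 3:kauzra {ADV,DET}; 4:kreir {CONJ,ADV}; 5:zulm {DET}; 6:slair {ADV,DET}; 7:slair {ADV,DET}.
There are 64 candidate sequences in total.
The sequences that satisfy every rule: ADV CONJ ADV CONJ DET DET DET; ADV CONJ DET CONJ DET DET ADV; DET CONJ ADV CONJ DET DET ADV; DET CONJ DET CONJ DET ADV ADV.
Count = 4.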